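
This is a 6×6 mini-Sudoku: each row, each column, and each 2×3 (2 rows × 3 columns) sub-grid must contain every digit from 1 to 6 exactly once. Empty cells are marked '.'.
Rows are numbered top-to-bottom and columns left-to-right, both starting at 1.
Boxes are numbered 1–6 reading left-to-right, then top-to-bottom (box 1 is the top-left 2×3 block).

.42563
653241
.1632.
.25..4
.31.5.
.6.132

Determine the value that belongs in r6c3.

Row 6 already contains {1, 2, 3, 6}.
Column 3 already contains {1, 2, 3, 5, 6}.
Its 2×3 block (box 5) already contains {1, 3, 6}.
The only value from 1–6 not eliminated is 4, so r6c3 = 4.

4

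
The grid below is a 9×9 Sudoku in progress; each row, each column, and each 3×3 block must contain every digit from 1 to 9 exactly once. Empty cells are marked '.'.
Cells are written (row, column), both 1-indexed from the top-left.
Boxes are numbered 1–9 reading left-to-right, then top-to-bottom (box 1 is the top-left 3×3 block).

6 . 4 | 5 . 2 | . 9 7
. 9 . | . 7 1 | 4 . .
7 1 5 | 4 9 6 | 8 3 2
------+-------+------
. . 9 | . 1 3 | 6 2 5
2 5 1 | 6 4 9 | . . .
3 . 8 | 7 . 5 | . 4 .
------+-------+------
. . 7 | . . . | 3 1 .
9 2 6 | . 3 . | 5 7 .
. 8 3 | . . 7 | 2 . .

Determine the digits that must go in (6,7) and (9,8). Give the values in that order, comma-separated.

For (6,7):
  Consider where 9 can go in column 7.
  (1,7) is out (row 1 already has a 9).
  (5,7) is out (row 5 already has a 9).
  So the only cell in column 7 that can hold 9 is (6,7).
  So (6,7) = 9.
For (9,8):
  Row 9 already contains {2, 3, 7, 8}.
  Column 8 already contains {1, 2, 3, 4, 7, 9}.
  Its 3×3 block (box 9) already contains {1, 2, 3, 5, 7}.
  The only value from 1–9 not eliminated is 6, so (9,8) = 6.

9,6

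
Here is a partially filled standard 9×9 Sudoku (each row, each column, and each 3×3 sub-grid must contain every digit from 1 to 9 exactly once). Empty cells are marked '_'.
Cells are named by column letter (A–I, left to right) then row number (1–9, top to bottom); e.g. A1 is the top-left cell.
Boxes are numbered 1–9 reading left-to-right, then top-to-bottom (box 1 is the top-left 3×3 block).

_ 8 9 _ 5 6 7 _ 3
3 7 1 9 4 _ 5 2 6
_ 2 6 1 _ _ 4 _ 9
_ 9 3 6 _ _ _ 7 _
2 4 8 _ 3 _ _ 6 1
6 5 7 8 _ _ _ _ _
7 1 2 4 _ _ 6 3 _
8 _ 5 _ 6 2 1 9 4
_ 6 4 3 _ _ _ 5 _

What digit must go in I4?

Cell I4 itself could take any of {2, 5, 8} by direct elimination.
Consider where 5 can go in box 6.
G4 is out (column G already has a 5).
G5 is out (column G already has a 5).
G6 is out (row 6 already has a 5).
H6 is out (row 6 already has a 5).
I6 is out (row 6 already has a 5).
So the only cell in box 6 that can hold 5 is I4.
Therefore I4 = 5.

5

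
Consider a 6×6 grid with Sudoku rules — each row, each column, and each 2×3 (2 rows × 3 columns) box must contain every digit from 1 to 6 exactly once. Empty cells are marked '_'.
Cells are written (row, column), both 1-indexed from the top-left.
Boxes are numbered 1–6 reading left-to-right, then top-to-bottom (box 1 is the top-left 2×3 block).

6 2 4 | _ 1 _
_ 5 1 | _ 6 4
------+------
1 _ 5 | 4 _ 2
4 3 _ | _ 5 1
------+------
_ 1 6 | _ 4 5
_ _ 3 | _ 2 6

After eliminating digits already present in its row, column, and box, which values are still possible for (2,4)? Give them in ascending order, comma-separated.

Row 2 already contains {1, 4, 5, 6}.
Column 4 already contains {4}.
Its 2×3 block (box 2) already contains {1, 4, 6}.
Removing those from 1–6 leaves {2, 3} as the candidates for (2,4).

2,3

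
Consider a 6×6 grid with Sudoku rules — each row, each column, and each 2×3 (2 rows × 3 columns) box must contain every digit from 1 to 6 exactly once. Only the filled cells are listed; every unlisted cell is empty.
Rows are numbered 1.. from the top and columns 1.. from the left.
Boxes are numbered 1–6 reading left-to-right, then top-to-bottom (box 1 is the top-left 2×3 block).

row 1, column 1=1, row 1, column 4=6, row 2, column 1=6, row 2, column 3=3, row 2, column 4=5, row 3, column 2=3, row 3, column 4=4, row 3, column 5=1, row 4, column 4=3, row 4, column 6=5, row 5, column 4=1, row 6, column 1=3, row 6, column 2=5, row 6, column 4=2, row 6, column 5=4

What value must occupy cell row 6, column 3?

1

Cell row 6, column 3 itself could take any of {1, 6} by direct elimination.
Consider where 1 can go in row 6.
row 6, column 6 is out (box 6 already has a 1).
So the only cell in row 6 that can hold 1 is row 6, column 3.
Therefore row 6, column 3 = 1.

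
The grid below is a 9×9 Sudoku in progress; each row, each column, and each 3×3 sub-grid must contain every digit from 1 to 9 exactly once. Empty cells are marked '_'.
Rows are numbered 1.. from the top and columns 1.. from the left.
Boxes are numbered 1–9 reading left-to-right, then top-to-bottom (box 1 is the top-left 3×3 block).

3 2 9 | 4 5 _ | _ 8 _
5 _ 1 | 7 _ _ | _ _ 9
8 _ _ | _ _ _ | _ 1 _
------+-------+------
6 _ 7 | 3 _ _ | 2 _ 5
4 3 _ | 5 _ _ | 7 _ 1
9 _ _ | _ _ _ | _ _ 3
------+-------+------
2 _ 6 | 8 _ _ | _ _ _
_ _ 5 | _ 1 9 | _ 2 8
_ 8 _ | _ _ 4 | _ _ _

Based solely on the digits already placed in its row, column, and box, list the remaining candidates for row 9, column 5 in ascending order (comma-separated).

Row 9 already contains {4, 8}.
Column 5 already contains {1, 5}.
Its 3×3 block (box 8) already contains {1, 4, 8, 9}.
Removing those from 1–9 leaves {2, 3, 6, 7} as the candidates for row 9, column 5.

2,3,6,7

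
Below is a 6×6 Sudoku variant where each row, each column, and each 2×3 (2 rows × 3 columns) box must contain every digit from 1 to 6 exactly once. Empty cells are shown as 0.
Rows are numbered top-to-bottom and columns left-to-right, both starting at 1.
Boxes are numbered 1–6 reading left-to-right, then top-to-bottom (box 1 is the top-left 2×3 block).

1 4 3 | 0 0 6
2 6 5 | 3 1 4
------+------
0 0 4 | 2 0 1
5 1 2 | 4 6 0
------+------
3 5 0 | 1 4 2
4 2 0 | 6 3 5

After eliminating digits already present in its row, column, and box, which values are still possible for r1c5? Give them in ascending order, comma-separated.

2,5

Row 1 already contains {1, 3, 4, 6}.
Column 5 already contains {1, 3, 4, 6}.
Its 2×3 block (box 2) already contains {1, 3, 4, 6}.
Removing those from 1–6 leaves {2, 5} as the candidates for r1c5.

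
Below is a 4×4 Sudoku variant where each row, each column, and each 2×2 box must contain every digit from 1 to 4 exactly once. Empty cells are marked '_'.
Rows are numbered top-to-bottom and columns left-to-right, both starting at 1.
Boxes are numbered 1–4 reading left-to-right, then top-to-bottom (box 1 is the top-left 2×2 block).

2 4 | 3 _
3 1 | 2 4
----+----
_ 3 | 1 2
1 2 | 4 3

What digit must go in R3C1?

4

Row 3 already contains {1, 2, 3}.
Column 1 already contains {1, 2, 3}.
Its 2×2 block (box 3) already contains {1, 2, 3}.
The only value from 1–4 not eliminated is 4, so R3C1 = 4.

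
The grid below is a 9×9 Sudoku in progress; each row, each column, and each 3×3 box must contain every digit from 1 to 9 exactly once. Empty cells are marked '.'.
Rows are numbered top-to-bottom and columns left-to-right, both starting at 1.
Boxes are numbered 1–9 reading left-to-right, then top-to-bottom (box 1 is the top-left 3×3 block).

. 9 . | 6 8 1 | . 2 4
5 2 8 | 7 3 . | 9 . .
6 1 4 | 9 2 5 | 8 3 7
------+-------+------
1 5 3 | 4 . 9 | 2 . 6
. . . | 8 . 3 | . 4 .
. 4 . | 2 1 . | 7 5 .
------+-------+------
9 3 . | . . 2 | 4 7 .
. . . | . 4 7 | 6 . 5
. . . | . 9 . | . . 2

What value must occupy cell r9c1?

4

Cell r9c1 itself could take any of {4, 7, 8} by direct elimination.
Consider where 4 can go in row 9.
r9c2 is out (column 2 already has a 4). r9c3 is out (column 3 already has a 4). r9c4 is out (column 4 already has a 4). r9c6 is out (box 8 already has a 4). The remaining empty cells in row 9 are similarly blocked.
So the only cell in row 9 that can hold 4 is r9c1.
Therefore r9c1 = 4.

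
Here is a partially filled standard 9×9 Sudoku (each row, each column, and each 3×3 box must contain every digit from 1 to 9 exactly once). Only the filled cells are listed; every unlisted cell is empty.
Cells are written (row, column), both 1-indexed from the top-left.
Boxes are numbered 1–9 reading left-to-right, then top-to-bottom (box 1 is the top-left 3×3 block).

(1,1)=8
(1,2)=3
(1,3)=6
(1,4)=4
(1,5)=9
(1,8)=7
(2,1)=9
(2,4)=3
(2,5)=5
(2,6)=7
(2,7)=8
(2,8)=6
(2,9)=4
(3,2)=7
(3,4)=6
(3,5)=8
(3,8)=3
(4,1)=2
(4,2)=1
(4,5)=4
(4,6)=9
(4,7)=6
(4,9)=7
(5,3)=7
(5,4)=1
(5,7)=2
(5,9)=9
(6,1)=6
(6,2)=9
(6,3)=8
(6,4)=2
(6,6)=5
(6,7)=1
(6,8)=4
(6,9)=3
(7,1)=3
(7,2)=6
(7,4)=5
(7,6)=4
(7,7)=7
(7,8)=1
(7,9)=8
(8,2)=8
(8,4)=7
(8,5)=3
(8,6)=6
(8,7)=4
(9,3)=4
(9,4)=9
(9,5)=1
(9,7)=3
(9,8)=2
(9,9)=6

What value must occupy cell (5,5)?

6

Row 5 already contains {1, 2, 7, 9}.
Column 5 already contains {1, 3, 4, 5, 8, 9}.
Its 3×3 block (box 5) already contains {1, 2, 4, 5, 9}.
The only value from 1–9 not eliminated is 6, so (5,5) = 6.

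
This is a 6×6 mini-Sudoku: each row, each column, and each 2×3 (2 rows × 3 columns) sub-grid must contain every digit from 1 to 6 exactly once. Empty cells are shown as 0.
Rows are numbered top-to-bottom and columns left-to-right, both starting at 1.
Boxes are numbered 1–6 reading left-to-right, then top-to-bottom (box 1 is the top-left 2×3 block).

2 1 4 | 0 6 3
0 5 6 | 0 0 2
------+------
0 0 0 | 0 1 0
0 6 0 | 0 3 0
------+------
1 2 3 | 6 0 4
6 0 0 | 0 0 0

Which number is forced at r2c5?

4

Row 2 already contains {2, 5, 6}.
Column 5 already contains {1, 3, 6}.
Its 2×3 block (box 2) already contains {2, 3, 6}.
The only value from 1–6 not eliminated is 4, so r2c5 = 4.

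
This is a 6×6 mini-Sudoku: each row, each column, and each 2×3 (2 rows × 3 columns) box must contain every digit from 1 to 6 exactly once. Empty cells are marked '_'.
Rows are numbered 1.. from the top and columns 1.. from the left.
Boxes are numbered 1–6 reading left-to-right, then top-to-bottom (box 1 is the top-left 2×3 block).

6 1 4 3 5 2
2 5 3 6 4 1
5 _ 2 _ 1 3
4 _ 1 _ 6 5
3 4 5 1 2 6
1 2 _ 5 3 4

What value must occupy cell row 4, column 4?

Row 4 already contains {1, 4, 5, 6}.
Column 4 already contains {1, 3, 5, 6}.
Its 2×3 block (box 4) already contains {1, 3, 5, 6}.
The only value from 1–6 not eliminated is 2, so row 4, column 4 = 2.

2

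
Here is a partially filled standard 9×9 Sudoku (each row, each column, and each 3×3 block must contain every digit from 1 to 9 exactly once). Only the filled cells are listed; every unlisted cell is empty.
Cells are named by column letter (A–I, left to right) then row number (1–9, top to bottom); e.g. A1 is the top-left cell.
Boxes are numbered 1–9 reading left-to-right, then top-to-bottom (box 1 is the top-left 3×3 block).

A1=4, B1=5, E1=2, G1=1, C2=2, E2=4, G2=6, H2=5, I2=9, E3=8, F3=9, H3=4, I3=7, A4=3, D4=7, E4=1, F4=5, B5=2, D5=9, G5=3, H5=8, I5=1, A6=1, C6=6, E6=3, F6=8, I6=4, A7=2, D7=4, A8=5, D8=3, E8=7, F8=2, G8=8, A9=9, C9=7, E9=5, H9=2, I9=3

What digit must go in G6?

5

Cell G6 itself could take any of {2, 5, 7, 9} by direct elimination.
Consider where 5 can go in row 6.
B6 is out (column B already has a 5).
D6 is out (box 5 already has a 5).
H6 is out (column H already has a 5).
So the only cell in row 6 that can hold 5 is G6.
Therefore G6 = 5.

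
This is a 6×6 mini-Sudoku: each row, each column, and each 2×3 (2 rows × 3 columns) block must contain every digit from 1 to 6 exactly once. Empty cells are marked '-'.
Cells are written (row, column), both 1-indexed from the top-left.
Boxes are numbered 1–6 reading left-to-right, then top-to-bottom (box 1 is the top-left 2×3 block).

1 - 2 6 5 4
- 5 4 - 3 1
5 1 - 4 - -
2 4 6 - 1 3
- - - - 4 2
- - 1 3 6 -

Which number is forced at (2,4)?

2

Row 2 already contains {1, 3, 4, 5}.
Column 4 already contains {3, 4, 6}.
Its 2×3 block (box 2) already contains {1, 3, 4, 5, 6}.
The only value from 1–6 not eliminated is 2, so (2,4) = 2.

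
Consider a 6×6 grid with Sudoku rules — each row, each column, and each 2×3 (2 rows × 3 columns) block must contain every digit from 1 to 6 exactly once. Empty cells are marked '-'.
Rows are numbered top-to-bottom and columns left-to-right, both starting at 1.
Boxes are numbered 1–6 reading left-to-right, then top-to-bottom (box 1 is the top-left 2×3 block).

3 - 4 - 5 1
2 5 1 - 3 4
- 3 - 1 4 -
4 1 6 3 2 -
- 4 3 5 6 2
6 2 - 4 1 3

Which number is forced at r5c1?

1

Row 5 already contains {2, 3, 4, 5, 6}.
Column 1 already contains {2, 3, 4, 6}.
Its 2×3 block (box 5) already contains {2, 3, 4, 6}.
The only value from 1–6 not eliminated is 1, so r5c1 = 1.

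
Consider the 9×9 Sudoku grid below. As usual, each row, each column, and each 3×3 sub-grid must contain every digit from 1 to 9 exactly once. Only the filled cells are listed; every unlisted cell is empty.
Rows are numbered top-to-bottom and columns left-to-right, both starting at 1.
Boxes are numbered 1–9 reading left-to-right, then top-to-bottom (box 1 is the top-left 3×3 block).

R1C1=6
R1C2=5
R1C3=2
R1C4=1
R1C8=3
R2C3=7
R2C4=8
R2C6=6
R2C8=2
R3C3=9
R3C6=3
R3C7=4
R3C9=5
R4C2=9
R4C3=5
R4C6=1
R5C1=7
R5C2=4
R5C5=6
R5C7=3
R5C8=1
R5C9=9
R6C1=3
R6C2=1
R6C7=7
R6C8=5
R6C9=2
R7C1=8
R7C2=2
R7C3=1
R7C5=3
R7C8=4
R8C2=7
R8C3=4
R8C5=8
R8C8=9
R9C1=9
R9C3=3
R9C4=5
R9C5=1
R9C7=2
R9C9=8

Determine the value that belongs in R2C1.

Cell R2C1 itself could take any of {1, 4} by direct elimination.
Consider where 4 can go in column 1.
R3C1 is out (row 3 already has a 4).
R4C1 is out (box 4 already has a 4).
R8C1 is out (row 8 already has a 4).
So the only cell in column 1 that can hold 4 is R2C1.
Therefore R2C1 = 4.

4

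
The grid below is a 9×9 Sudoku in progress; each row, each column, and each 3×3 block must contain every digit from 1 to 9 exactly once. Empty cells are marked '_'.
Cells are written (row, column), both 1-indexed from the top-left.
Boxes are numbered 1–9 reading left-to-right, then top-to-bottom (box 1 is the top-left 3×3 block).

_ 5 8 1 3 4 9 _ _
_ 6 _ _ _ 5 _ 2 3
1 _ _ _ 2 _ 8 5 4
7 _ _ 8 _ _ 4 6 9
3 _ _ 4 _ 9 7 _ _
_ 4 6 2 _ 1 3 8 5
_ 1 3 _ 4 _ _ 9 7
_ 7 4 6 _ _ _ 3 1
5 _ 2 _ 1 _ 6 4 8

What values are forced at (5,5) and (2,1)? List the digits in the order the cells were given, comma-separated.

For (5,5):
  Consider where 6 can go in box 5.
  (4,5) is out (row 4 already has a 6).
  (4,6) is out (row 4 already has a 6).
  (6,5) is out (row 6 already has a 6).
  So the only cell in box 5 that can hold 6 is (5,5).
  So (5,5) = 6.
For (2,1):
  Consider where 4 can go in column 1.
  (1,1) is out (row 1 already has a 4).
  (6,1) is out (row 6 already has a 4).
  (7,1) is out (row 7 already has a 4).
  (8,1) is out (row 8 already has a 4).
  So the only cell in column 1 that can hold 4 is (2,1).
  So (2,1) = 4.

6,4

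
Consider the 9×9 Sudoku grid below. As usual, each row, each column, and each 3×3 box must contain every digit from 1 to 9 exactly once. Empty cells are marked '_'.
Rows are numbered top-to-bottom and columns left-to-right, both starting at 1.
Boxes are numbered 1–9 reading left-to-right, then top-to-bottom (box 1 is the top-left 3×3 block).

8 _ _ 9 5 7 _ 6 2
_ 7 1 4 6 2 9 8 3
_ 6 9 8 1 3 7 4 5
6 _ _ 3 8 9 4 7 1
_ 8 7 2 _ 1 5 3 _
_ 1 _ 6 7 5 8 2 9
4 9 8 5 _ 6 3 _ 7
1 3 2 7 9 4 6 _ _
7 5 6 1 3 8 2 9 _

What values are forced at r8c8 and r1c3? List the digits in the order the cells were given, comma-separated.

5,3

For r8c8:
  Row 8 already contains {1, 2, 3, 4, 6, 7, 9}.
  Column 8 already contains {2, 3, 4, 6, 7, 8, 9}.
  Its 3×3 block (box 9) already contains {2, 3, 6, 7, 9}.
  The only value from 1–9 not eliminated is 5, so r8c8 = 5.
For r1c3:
  Consider where 3 can go in box 1.
  r1c2 is out (column 2 already has a 3).
  r2c1 is out (row 2 already has a 3).
  r3c1 is out (row 3 already has a 3).
  So the only cell in box 1 that can hold 3 is r1c3.
  So r1c3 = 3.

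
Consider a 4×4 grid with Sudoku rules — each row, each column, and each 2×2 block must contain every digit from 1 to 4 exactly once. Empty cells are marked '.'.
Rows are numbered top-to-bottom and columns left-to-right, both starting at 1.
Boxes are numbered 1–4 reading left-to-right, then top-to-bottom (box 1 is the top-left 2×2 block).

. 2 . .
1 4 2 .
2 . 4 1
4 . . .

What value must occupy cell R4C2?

1

Cell R4C2 itself could take any of {1, 3} by direct elimination.
Consider where 1 can go in box 3.
R3C2 is out (row 3 already has a 1).
So the only cell in box 3 that can hold 1 is R4C2.
Therefore R4C2 = 1.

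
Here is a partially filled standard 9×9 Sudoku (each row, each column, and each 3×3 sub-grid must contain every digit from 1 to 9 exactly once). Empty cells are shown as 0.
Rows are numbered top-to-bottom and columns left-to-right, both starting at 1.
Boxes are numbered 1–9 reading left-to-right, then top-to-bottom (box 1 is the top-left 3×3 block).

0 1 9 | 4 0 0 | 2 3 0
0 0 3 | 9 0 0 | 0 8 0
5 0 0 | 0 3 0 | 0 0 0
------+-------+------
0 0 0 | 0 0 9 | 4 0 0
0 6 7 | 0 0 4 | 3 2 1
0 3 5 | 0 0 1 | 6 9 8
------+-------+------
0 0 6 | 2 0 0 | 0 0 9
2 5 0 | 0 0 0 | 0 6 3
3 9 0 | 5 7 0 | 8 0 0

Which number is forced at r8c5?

Cell r8c5 itself could take any of {1, 4, 8, 9} by direct elimination.
Consider where 9 can go in column 5.
r1c5 is out (row 1 already has a 9). r2c5 is out (row 2 already has a 9). r4c5 is out (row 4 already has a 9). r5c5 is out (box 5 already has a 9). The remaining empty cells in column 5 are similarly blocked.
So the only cell in column 5 that can hold 9 is r8c5.
Therefore r8c5 = 9.

9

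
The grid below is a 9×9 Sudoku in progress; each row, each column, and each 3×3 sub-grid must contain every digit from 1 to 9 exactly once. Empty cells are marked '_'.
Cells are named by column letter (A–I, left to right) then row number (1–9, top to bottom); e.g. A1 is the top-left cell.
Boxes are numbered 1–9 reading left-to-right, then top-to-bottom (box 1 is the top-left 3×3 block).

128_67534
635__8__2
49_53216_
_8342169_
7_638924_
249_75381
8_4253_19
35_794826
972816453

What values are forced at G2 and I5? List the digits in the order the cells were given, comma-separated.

For G2:
  Consider where 9 can go in column G.
  G7 is out (row 7 already has a 9).
  So the only cell in column G that can hold 9 is G2.
  So G2 = 9.
For I5:
  Row 5 already contains {2, 3, 4, 6, 7, 8, 9}.
  Column I already contains {1, 2, 3, 4, 6, 9}.
  Its 3×3 block (box 6) already contains {1, 2, 3, 4, 6, 8, 9}.
  The only value from 1–9 not eliminated is 5, so I5 = 5.

9,5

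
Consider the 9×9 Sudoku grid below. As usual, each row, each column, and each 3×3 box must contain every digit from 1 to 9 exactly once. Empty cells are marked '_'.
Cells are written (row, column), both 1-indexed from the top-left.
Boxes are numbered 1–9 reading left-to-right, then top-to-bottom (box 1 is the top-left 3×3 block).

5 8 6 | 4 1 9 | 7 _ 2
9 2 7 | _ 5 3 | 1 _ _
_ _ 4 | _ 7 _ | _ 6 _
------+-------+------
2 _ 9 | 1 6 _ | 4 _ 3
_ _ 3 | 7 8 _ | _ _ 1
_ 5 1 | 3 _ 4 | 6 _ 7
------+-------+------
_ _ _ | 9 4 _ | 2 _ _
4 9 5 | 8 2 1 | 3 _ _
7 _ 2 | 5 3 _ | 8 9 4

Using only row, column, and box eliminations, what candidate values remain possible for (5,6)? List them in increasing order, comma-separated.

Row 5 already contains {1, 3, 7, 8}.
Column 6 already contains {1, 3, 4, 9}.
Its 3×3 block (box 5) already contains {1, 3, 4, 6, 7, 8}.
Removing those from 1–9 leaves {2, 5} as the candidates for (5,6).

2,5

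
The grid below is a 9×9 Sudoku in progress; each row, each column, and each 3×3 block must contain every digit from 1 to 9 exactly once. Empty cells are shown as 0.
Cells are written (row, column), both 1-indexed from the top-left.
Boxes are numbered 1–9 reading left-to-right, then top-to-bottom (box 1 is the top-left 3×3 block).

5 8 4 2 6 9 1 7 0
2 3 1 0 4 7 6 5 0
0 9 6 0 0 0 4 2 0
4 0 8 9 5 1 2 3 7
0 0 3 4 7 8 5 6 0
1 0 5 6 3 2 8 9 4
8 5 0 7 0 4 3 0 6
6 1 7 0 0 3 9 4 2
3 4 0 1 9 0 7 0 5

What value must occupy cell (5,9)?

1

Row 5 already contains {3, 4, 5, 6, 7, 8}.
Column 9 already contains {2, 4, 5, 6, 7}.
Its 3×3 block (box 6) already contains {2, 3, 4, 5, 6, 7, 8, 9}.
The only value from 1–9 not eliminated is 1, so (5,9) = 1.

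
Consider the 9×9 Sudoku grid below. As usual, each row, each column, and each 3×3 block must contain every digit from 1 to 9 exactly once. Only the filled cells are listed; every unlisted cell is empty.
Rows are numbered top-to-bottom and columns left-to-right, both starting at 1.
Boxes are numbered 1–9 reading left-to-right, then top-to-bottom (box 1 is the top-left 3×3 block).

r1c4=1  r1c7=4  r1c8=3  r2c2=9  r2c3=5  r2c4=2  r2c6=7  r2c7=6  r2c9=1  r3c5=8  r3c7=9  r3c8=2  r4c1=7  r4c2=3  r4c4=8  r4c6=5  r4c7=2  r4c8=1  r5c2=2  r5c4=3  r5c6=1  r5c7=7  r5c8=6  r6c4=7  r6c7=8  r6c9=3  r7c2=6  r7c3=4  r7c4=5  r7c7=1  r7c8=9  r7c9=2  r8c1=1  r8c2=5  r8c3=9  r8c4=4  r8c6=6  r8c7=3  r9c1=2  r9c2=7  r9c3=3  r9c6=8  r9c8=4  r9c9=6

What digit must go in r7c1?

Row 7 already contains {1, 2, 4, 5, 6, 9}.
Column 1 already contains {1, 2, 7}.
Its 3×3 block (box 7) already contains {1, 2, 3, 4, 5, 6, 7, 9}.
The only value from 1–9 not eliminated is 8, so r7c1 = 8.

8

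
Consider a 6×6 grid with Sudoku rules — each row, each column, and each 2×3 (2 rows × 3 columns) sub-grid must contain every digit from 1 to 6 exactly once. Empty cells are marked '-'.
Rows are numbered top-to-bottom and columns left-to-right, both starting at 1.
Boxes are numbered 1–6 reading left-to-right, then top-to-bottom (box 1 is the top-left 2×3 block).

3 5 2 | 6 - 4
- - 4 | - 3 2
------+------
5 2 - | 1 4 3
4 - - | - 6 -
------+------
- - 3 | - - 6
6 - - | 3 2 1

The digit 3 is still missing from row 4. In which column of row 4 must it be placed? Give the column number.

Consider where 3 can go in row 4.
R4C3 is out (column 3 already has a 3).
R4C4 is out (column 4 already has a 3).
R4C6 is out (column 6 already has a 3).
So the only cell in row 4 that can hold 3 is R4C2.
That is column 2.

2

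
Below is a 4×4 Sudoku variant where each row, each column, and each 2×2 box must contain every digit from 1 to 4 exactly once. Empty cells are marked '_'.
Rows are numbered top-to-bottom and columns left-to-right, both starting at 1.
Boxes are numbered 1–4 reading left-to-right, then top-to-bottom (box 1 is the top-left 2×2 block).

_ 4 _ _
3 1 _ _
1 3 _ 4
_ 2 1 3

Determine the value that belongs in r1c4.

1

Cell r1c4 itself could take any of {1, 2} by direct elimination.
Consider where 1 can go in row 1.
r1c1 is out (column 1 already has a 1).
r1c3 is out (column 3 already has a 1).
So the only cell in row 1 that can hold 1 is r1c4.
Therefore r1c4 = 1.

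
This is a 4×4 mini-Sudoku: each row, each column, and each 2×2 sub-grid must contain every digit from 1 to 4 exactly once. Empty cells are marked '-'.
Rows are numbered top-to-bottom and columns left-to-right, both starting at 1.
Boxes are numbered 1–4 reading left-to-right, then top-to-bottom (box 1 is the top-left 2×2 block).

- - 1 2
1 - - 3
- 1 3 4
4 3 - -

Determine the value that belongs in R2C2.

Cell R2C2 itself could take any of {2, 4} by direct elimination.
Consider where 2 can go in row 2.
R2C3 is out (box 2 already has a 2).
So the only cell in row 2 that can hold 2 is R2C2.
Therefore R2C2 = 2.

2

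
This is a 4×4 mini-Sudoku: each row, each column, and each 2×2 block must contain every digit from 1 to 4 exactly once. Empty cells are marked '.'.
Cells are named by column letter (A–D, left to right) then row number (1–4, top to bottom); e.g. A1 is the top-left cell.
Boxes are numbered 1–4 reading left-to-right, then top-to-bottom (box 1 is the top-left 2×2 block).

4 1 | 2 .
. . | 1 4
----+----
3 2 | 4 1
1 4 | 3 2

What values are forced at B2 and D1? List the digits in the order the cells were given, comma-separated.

For B2:
  Row 2 already contains {1, 4}.
  Column B already contains {1, 2, 4}.
  Its 2×2 block (box 1) already contains {1, 4}.
  The only value from 1–4 not eliminated is 3, so B2 = 3.
For D1:
  Row 1 already contains {1, 2, 4}.
  Column D already contains {1, 2, 4}.
  Its 2×2 block (box 2) already contains {1, 2, 4}.
  The only value from 1–4 not eliminated is 3, so D1 = 3.

3,3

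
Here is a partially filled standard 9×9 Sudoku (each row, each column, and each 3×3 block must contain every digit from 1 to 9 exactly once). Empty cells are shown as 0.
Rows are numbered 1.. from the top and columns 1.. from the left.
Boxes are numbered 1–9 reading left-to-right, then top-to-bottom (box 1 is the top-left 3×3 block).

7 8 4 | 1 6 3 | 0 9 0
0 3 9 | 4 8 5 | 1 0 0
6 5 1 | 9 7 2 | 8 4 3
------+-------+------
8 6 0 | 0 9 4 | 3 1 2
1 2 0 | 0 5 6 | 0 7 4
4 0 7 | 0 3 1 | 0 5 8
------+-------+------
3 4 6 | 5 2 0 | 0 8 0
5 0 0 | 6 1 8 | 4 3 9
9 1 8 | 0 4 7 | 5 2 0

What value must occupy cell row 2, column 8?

6

Row 2 already contains {1, 3, 4, 5, 8, 9}.
Column 8 already contains {1, 2, 3, 4, 5, 7, 8, 9}.
Its 3×3 block (box 3) already contains {1, 3, 4, 8, 9}.
The only value from 1–9 not eliminated is 6, so row 2, column 8 = 6.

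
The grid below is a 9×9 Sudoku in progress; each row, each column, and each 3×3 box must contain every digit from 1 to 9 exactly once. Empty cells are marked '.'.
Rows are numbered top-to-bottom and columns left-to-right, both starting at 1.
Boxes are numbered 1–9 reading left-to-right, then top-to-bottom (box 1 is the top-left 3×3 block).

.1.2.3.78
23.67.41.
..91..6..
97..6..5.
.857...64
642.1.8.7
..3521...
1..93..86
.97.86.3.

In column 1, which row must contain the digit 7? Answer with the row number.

3

Consider where 7 can go in column 1.
R1C1 is out (row 1 already has a 7).
R5C1 is out (row 5 already has a 7).
R7C1 is out (box 7 already has a 7).
R9C1 is out (row 9 already has a 7).
So the only cell in column 1 that can hold 7 is R3C1.
That is row 3.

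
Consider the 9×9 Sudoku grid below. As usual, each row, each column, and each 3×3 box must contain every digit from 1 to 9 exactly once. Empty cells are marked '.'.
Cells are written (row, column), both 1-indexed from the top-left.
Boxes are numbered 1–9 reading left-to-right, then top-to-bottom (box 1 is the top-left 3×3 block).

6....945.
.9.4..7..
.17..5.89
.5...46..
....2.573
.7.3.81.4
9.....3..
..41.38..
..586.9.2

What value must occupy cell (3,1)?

Cell (3,1) itself could take any of {2, 3, 4} by direct elimination.
Consider where 4 can go in row 3.
(3,4) is out (column 4 already has a 4).
(3,5) is out (box 2 already has a 4).
(3,7) is out (column 7 already has a 4).
So the only cell in row 3 that can hold 4 is (3,1).
Therefore (3,1) = 4.

4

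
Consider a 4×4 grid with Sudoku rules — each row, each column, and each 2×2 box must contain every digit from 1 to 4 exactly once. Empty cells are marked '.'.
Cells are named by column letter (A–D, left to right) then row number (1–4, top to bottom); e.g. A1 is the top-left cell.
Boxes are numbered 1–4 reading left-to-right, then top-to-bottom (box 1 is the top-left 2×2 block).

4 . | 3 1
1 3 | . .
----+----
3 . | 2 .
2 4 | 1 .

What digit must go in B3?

Row 3 already contains {2, 3}.
Column B already contains {3, 4}.
Its 2×2 block (box 3) already contains {2, 3, 4}.
The only value from 1–4 not eliminated is 1, so B3 = 1.

1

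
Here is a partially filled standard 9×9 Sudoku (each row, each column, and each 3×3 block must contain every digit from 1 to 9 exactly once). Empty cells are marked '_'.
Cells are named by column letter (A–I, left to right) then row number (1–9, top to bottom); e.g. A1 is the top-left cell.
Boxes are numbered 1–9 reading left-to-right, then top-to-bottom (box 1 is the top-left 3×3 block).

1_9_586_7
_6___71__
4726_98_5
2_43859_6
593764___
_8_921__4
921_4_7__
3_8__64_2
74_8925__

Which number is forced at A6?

Row 6 already contains {1, 2, 4, 8, 9}.
Column A already contains {1, 2, 3, 4, 5, 7, 9}.
Its 3×3 block (box 4) already contains {2, 3, 4, 5, 8, 9}.
The only value from 1–9 not eliminated is 6, so A6 = 6.

6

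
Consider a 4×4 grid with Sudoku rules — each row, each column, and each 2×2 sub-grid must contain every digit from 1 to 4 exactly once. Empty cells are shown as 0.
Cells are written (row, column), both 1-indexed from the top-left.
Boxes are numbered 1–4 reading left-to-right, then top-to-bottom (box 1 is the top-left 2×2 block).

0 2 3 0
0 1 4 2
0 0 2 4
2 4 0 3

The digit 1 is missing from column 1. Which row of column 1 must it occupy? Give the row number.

3

Consider where 1 can go in column 1.
(1,1) is out (box 1 already has a 1).
(2,1) is out (row 2 already has a 1).
So the only cell in column 1 that can hold 1 is (3,1).
That is row 3.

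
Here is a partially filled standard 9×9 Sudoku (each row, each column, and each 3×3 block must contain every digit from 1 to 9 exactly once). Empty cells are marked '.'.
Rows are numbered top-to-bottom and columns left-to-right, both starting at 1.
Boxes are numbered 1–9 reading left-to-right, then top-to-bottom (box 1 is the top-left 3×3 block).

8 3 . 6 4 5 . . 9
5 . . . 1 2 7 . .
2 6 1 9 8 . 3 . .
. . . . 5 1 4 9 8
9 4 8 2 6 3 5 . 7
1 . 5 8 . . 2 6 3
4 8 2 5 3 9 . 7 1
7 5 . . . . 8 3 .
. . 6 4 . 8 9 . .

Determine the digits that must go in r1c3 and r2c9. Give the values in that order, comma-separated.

For r1c3:
  Row 1 already contains {3, 4, 5, 6, 8, 9}.
  Column 3 already contains {1, 2, 5, 6, 8}.
  Its 3×3 block (box 1) already contains {1, 2, 3, 5, 6, 8}.
  The only value from 1–9 not eliminated is 7, so r1c3 = 7.
For r2c9:
  Consider where 6 can go in row 2.
  r2c2 is out (column 2 already has a 6).
  r2c3 is out (column 3 already has a 6).
  r2c4 is out (column 4 already has a 6).
  r2c8 is out (column 8 already has a 6).
  So the only cell in row 2 that can hold 6 is r2c9.
  So r2c9 = 6.

7,6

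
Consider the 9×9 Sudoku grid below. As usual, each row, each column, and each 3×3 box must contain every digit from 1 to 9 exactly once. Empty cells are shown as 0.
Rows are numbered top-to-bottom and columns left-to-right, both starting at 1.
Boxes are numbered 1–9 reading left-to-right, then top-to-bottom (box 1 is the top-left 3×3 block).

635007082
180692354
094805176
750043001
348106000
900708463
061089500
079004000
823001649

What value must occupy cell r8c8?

1

Cell r8c8 itself could take any of {1, 2, 3} by direct elimination.
Consider where 1 can go in box 9.
r7c8 is out (row 7 already has a 1).
r7c9 is out (row 7 already has a 1).
r8c7 is out (column 7 already has a 1).
r8c9 is out (column 9 already has a 1).
So the only cell in box 9 that can hold 1 is r8c8.
Therefore r8c8 = 1.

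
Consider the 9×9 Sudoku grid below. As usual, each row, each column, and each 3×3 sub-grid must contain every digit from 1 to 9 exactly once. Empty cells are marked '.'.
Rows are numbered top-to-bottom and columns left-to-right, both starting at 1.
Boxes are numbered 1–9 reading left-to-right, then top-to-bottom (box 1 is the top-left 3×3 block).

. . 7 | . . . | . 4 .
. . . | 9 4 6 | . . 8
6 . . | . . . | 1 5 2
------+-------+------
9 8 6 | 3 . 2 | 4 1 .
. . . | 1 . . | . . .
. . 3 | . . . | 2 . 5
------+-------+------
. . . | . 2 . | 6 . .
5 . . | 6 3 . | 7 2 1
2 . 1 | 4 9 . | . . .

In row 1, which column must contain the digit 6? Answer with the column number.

9

Consider where 6 can go in row 1.
r1c1 is out (column 1 already has a 6). r1c2 is out (box 1 already has a 6). r1c4 is out (column 4 already has a 6). r1c5 is out (box 2 already has a 6). The remaining empty cells in row 1 are similarly blocked.
So the only cell in row 1 that can hold 6 is r1c9.
That is column 9.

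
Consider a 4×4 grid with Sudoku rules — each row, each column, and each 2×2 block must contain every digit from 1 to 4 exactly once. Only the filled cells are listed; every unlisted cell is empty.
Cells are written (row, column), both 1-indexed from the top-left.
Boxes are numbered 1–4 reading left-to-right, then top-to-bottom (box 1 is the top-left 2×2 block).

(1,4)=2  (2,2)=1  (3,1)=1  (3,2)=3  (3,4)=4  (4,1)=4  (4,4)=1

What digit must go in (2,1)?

2

Cell (2,1) itself could take any of {2, 3} by direct elimination.
Consider where 2 can go in row 2.
(2,3) is out (box 2 already has a 2).
(2,4) is out (column 4 already has a 2).
So the only cell in row 2 that can hold 2 is (2,1).
Therefore (2,1) = 2.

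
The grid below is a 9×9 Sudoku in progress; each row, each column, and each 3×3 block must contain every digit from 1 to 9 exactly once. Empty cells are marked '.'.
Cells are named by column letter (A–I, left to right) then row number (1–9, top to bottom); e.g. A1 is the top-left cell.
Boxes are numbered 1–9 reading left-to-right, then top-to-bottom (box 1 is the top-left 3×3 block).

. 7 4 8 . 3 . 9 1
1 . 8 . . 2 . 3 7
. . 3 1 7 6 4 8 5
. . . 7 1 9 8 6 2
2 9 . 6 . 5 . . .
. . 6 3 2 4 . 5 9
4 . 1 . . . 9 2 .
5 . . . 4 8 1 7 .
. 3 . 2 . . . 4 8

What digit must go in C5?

Row 5 already contains {2, 5, 6, 9}.
Column C already contains {1, 3, 4, 6, 8}.
Its 3×3 block (box 4) already contains {2, 6, 9}.
The only value from 1–9 not eliminated is 7, so C5 = 7.

7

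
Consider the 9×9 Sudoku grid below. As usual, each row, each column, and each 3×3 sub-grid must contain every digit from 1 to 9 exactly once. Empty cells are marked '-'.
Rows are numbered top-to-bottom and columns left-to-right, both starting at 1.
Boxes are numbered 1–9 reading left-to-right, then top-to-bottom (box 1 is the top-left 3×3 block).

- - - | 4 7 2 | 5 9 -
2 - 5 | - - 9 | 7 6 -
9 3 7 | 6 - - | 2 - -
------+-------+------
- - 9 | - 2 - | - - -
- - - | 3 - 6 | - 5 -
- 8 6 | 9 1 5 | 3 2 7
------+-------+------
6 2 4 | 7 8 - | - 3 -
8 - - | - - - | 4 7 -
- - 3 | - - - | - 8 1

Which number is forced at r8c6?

3

Cell r8c6 itself could take any of {1, 3} by direct elimination.
Consider where 3 can go in column 6.
r3c6 is out (row 3 already has a 3).
r4c6 is out (box 5 already has a 3).
r7c6 is out (row 7 already has a 3).
r9c6 is out (row 9 already has a 3).
So the only cell in column 6 that can hold 3 is r8c6.
Therefore r8c6 = 3.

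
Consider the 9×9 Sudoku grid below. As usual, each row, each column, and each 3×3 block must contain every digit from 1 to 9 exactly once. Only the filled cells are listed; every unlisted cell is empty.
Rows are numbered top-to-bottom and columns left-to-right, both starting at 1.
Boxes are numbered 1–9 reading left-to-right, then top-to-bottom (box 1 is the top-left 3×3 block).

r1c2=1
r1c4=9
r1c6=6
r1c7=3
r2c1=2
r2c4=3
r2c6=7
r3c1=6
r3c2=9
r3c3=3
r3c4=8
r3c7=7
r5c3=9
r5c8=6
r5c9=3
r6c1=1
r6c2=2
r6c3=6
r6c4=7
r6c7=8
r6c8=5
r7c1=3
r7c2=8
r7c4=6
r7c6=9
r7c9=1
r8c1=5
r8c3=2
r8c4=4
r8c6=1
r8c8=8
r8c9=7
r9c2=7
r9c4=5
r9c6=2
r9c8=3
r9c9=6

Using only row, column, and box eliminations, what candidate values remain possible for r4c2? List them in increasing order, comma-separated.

Row 4 already contains {}.
Column 2 already contains {1, 2, 7, 8, 9}.
Its 3×3 block (box 4) already contains {1, 2, 6, 9}.
Removing those from 1–9 leaves {3, 4, 5} as the candidates for r4c2.

3,4,5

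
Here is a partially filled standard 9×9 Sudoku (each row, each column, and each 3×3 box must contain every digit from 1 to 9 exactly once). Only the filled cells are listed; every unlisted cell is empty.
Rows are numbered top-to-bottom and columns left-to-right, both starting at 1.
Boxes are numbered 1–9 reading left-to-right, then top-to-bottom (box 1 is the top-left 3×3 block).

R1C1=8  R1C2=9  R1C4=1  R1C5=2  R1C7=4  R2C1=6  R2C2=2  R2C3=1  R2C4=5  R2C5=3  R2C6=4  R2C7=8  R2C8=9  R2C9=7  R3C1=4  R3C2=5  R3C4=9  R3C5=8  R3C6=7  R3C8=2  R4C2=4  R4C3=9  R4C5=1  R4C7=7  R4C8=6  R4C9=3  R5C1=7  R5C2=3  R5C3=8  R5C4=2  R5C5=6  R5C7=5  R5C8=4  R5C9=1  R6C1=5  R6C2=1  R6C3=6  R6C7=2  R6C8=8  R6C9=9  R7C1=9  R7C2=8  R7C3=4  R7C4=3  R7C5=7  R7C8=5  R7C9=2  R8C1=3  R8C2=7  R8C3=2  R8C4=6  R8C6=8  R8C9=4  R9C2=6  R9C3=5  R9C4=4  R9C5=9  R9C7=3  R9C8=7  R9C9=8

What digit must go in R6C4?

7

Row 6 already contains {1, 2, 5, 6, 8, 9}.
Column 4 already contains {1, 2, 3, 4, 5, 6, 9}.
Its 3×3 block (box 5) already contains {1, 2, 6}.
The only value from 1–9 not eliminated is 7, so R6C4 = 7.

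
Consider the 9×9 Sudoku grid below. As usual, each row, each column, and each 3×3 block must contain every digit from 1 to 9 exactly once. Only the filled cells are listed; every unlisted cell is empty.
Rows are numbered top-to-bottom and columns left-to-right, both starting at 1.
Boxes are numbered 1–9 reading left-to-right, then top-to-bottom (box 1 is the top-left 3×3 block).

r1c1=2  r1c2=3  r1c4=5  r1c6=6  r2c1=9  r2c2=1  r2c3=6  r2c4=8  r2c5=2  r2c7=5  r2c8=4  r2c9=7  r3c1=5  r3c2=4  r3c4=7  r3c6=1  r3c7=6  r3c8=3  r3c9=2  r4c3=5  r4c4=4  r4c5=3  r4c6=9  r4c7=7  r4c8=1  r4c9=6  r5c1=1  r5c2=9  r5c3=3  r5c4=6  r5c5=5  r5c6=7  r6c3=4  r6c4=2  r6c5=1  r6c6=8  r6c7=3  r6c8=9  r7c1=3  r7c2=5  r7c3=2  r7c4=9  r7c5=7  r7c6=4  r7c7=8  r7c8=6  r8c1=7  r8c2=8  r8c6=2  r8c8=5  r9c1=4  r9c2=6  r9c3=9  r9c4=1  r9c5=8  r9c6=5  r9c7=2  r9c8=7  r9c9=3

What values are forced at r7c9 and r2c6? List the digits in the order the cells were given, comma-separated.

1,3

For r7c9:
  Row 7 already contains {2, 3, 4, 5, 6, 7, 8, 9}.
  Column 9 already contains {2, 3, 6, 7}.
  Its 3×3 block (box 9) already contains {2, 3, 5, 6, 7, 8}.
  The only value from 1–9 not eliminated is 1, so r7c9 = 1.
For r2c6:
  Row 2 already contains {1, 2, 4, 5, 6, 7, 8, 9}.
  Column 6 already contains {1, 2, 4, 5, 6, 7, 8, 9}.
  Its 3×3 block (box 2) already contains {1, 2, 5, 6, 7, 8}.
  The only value from 1–9 not eliminated is 3, so r2c6 = 3.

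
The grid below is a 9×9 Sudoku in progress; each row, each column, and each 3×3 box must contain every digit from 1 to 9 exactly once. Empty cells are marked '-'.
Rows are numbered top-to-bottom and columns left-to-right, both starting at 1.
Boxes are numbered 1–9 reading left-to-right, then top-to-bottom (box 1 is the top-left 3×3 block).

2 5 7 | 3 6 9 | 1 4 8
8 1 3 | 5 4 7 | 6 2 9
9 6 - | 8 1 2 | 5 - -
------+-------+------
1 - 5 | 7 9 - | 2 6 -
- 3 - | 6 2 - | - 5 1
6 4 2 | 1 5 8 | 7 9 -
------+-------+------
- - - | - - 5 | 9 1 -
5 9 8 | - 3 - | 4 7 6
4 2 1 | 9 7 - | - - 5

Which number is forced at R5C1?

Row 5 already contains {1, 2, 3, 5, 6}.
Column 1 already contains {1, 2, 4, 5, 6, 8, 9}.
Its 3×3 block (box 4) already contains {1, 2, 3, 4, 5, 6}.
The only value from 1–9 not eliminated is 7, so R5C1 = 7.

7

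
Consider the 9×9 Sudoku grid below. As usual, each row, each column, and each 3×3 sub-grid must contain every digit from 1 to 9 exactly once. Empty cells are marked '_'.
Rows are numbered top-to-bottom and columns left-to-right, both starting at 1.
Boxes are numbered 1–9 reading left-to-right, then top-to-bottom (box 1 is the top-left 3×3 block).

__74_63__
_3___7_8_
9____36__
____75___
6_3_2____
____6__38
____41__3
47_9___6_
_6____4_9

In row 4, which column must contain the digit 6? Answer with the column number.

9

Consider where 6 can go in row 4.
r4c1 is out (column 1 already has a 6). r4c2 is out (column 2 already has a 6). r4c3 is out (box 4 already has a 6). r4c4 is out (box 5 already has a 6). The remaining empty cells in row 4 are similarly blocked.
So the only cell in row 4 that can hold 6 is r4c9.
That is column 9.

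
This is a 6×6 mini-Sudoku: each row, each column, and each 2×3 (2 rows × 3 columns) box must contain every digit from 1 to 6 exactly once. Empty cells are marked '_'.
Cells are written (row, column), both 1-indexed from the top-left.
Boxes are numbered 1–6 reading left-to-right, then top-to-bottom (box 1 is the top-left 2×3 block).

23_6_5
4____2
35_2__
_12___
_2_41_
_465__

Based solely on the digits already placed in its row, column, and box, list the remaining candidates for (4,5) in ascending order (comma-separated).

Row 4 already contains {1, 2}.
Column 5 already contains {1}.
Its 2×3 block (box 4) already contains {2}.
Removing those from 1–6 leaves {3, 4, 5, 6} as the candidates for (4,5).

3,4,5,6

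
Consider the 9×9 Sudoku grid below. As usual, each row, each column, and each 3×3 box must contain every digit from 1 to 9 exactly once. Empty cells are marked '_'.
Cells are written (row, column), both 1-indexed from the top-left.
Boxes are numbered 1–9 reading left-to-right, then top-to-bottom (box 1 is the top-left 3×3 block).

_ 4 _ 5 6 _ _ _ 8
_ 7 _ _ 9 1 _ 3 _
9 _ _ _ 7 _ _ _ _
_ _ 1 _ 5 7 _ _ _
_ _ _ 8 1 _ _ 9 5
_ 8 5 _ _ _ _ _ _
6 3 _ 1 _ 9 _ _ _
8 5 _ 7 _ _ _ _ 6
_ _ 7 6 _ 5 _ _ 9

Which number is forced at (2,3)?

Cell (2,3) itself could take any of {2, 6, 8} by direct elimination.
Consider where 8 can go in row 2.
(2,1) is out (column 1 already has a 8).
(2,4) is out (column 4 already has a 8).
(2,7) is out (box 3 already has a 8).
(2,9) is out (column 9 already has a 8).
So the only cell in row 2 that can hold 8 is (2,3).
Therefore (2,3) = 8.

8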